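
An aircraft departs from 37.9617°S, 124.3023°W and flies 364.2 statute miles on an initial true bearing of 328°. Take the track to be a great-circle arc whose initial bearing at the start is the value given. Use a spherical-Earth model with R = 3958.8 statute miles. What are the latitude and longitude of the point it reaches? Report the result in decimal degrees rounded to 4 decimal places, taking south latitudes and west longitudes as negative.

Angular distance δ = d/R = 364.2 / 3958.8 = 0.091998 rad.
Start latitude φ₁ = -0.662557 rad; initial bearing θ = 5.724680 rad.
sin φ₂ = sin φ₁ cos δ + cos φ₁ sin δ cos θ = (-0.615135)(0.995771) + (0.788422)(0.091868)(0.848048) = -0.551109
φ₂ = asin(-0.551109) = -0.583692 rad = -33.4431°.
Then Δλ = atan2(-0.038382, 0.656765) = -0.058375 rad, from sin θ sin δ cos φ₁ over cos δ − sin φ₁ sin φ₂.
λ₂ = -124.3023° + -3.3447° = -127.6470°.

latitude -33.4431°, longitude -127.6470°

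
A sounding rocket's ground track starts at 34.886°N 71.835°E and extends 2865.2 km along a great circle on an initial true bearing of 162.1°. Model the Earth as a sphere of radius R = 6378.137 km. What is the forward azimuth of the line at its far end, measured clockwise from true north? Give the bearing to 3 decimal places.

final bearing 165.159°

The arc subtends δ = 2865.2/6378.137 = 0.449222 rad at the centre.
With φ₁ = 34.886° = 0.608876 rad and θ = 162.1° = 2.829179 rad:
sin φ₂ = sin φ₁ cos δ + cos φ₁ sin δ cos θ = (0.571945)(0.900785) + (0.820292)(0.434265)(-0.951594) = 0.176219
φ₂ = asin(0.176219) = 0.177144 rad = 10.150°.
Then Δλ = atan2(0.109488, 0.799997) = 0.136015 rad, from sin θ sin δ cos φ₁ over cos δ − sin φ₁ sin φ₂.
Hence λ₂ = 71.835° + 7.793° = 79.628°.
The forward bearing on arrival equals the back-azimuth from the destination plus 180°.
Back-azimuth from P₂ (10.150°, 79.628°) to P₁ (34.886°, 71.835°), with Δλ' = λ₁ − λ₂ = -7.793°: atan2( sin Δλ' cos φ₁ , cos φ₂ sin φ₁ − sin φ₂ cos φ₁ cos Δλ' ) = 345.159°.
Final bearing = (345.159° + 180°) mod 360° = 165.159°.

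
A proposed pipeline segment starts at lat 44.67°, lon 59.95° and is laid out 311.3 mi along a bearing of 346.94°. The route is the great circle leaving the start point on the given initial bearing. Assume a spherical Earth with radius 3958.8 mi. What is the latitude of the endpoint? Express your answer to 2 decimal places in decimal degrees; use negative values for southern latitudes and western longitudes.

latitude 49.05°

Angular distance δ = d/R = 311.3 / 3958.8 = 0.078635 rad.
With φ₁ = 44.67° = 0.779639 rad and θ = 346.94° = 6.055245 rad:
sin φ₂ = sin φ₁ cos δ + cos φ₁ sin δ cos θ = (0.703022)(0.996910) + (0.711168)(0.078554)(0.974134) = 0.755270
φ₂ = asin(0.755270) = 0.856066 rad = 49.05°.
Δλ = atan2( sin θ sin δ cos φ₁ , cos δ − sin φ₁ sin φ₂ ) = atan2(-0.012624, 0.465938) = -0.027087 rad = -1.55°.
λ₂ = λ₁ + Δλ = 58.40°.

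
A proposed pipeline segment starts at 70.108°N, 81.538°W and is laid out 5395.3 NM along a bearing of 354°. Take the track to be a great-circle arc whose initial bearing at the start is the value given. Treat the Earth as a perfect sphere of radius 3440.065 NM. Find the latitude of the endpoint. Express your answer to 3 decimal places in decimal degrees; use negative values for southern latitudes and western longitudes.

latitude 19.917°

δ = 5395.3/3440.065 = 1.568372 rad (89.8611°).
Start latitude φ₁ = 1.223615 rad; initial bearing θ = 6.178466 rad.
Destination latitude: φ₂ = arcsin( sin φ₁ cos δ + cos φ₁ sin δ cos θ ) = arcsin(0.340663) = 19.917°.
Then Δλ = atan2(-0.035566, -0.317913) = -3.030184 rad, from sin θ sin δ cos φ₁ over cos δ − sin φ₁ sin φ₂.
λ₂ = -81.538° + -173.617° = -255.155°, normalized to (−180°, 180°] → 104.845°.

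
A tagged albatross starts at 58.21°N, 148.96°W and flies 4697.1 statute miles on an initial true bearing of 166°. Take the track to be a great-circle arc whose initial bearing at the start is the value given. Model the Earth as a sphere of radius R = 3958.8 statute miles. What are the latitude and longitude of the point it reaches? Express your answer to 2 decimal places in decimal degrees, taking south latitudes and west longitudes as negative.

Central angle δ = d/R = 1.186496 rad.
With φ₁ = 58.21° = 1.015956 rad and θ = 166° = 2.897247 rad:
Applying the spherical law of cosines for sides, sin φ₂ = sin φ₁ cos δ + cos φ₁ sin δ cos θ = -0.155207, so φ₂ = -8.93°.
Then Δλ = atan2(0.118150, 0.506834) = 0.229024 rad, from sin θ sin δ cos φ₁ over cos δ − sin φ₁ sin φ₂.
Hence λ₂ = -148.96° + 13.12° = -135.84°.

latitude -8.93°, longitude -135.84°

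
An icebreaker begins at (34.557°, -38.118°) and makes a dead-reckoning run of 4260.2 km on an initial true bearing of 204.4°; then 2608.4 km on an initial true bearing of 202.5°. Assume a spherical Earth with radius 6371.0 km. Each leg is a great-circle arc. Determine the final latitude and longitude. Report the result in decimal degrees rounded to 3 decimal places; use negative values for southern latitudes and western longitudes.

Apply the spherical direct solution leg by leg, carrying full precision between legs.
Leg 1: from (34.557°, -38.118°), δ = 4260.2/6371 = 0.668686 rad, θ = 204.4° → φ = -1.140°, λ = -52.960°.
Leg 2: from (-1.140°, -52.960°), δ = 2608.4/6371 = 0.409418 rad, θ = 202.5° → φ = -22.703°, λ = -62.465°.

latitude -22.703°, longitude -62.465°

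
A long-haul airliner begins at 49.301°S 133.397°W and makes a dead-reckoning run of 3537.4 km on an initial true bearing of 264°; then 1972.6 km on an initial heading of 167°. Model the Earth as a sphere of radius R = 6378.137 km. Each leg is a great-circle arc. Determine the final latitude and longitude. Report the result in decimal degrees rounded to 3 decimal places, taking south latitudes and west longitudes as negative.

Apply the spherical direct solution leg by leg, carrying full precision between legs.
Leg 1: from (-49.301°, -133.397°), δ = 3537.4/6378.137 = 0.554613 rad, θ = 264° → φ = -42.875°, λ = -179.012°.
Leg 2: from (-42.875°, -179.012°), δ = 1972.6/6378.137 = 0.309275 rad, θ = 167° → φ = -59.934°, λ = -171.157°.

latitude -59.934°, longitude -171.157°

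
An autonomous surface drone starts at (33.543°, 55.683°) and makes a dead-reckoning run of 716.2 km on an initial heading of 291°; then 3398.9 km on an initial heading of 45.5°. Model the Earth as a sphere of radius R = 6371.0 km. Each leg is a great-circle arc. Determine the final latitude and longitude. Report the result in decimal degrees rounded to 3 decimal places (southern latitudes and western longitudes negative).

latitude 52.310°, longitude 84.669°

Apply the spherical direct solution leg by leg, carrying full precision between legs.
Leg 1: from (33.543°, 55.683°), δ = 716.2/6371 = 0.112416 rad, θ = 291° → φ = 35.632°, λ = 48.280°.
Leg 2: from (35.632°, 48.280°), δ = 3398.9/6371 = 0.533496 rad, θ = 45.5° → φ = 52.310°, λ = 84.669°.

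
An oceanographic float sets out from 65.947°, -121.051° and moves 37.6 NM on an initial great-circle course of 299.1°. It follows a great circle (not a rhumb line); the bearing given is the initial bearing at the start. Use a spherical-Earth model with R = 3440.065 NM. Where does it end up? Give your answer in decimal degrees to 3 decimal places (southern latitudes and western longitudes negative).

latitude 66.246°, longitude -122.410°

Central angle δ = d/R = 0.010930 rad.
With φ₁ = 65.947° = 1.150992 rad and θ = 299.1° = 5.220280 rad:
Destination latitude: φ₂ = arcsin( sin φ₁ cos δ + cos φ₁ sin δ cos θ ) = arcsin(0.915281) = 66.246°.
Then Δλ = atan2(-0.003892, 0.164134) = -0.023711 rad, from sin θ sin δ cos φ₁ over cos δ − sin φ₁ sin φ₂.
λ₂ = λ₁ + Δλ = -122.410°.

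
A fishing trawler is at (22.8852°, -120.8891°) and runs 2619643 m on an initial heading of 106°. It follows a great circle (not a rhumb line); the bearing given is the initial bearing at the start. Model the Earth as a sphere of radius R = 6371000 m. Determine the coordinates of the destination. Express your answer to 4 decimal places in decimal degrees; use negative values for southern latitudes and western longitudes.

δ = 2619643/6371000 = 0.411182 rad (23.5590°).
With φ₁ = 22.8852° = 0.399422 rad and θ = 106° = 1.850049 rad:
Applying the spherical law of cosines for sides, sin φ₂ = sin φ₁ cos δ + cos φ₁ sin δ cos θ = 0.254973, so φ₂ = 14.7720°.
Then Δλ = atan2(0.353967, 0.817493) = 0.408620 rad, from sin θ sin δ cos φ₁ over cos δ − sin φ₁ sin φ₂.
λ₂ = -120.8891° + 23.4122° = -97.4769°.

latitude 14.7720°, longitude -97.4769°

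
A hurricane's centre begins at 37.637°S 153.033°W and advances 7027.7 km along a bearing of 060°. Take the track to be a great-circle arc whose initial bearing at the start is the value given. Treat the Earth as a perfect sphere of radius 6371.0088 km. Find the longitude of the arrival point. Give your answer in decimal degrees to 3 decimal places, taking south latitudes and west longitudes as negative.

δ = 7027.7/6371.0088 = 1.103075 rad (63.2015°).
Start latitude φ₁ = -0.656890 rad; initial bearing θ = 1.047198 rad.
Applying the spherical law of cosines for sides, sin φ₂ = sin φ₁ cos δ + cos φ₁ sin δ cos θ = 0.078105, so φ₂ = 4.480°.
Δλ = atan2( sin θ sin δ cos φ₁ , cos δ − sin φ₁ sin φ₂ ) = atan2(0.612145, 0.498549) = 0.887318 rad = 50.840°.
Hence λ₂ = -153.033° + 50.840° = -102.193°.

longitude -102.193°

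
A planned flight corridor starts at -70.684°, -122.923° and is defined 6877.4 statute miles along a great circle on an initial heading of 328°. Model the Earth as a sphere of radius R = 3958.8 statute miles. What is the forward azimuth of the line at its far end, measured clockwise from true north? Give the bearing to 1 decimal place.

The arc subtends δ = 6877.4/3958.8 = 1.737244 rad at the centre.
Start latitude φ₁ = -1.233669 rad; initial bearing θ = 5.724680 rad.
Destination latitude: φ₂ = arcsin( sin φ₁ cos δ + cos φ₁ sin δ cos θ ) = arcsin(0.432992) = 25.658°.
For the longitude increment, Δλ = atan2( sin θ sin δ cos φ₁, cos δ − sin φ₁ sin φ₂ ) = atan2(-0.172863, 0.242939) = -35.434°.
Hence λ₂ = -122.923° + -35.434° = -158.357°.
The forward bearing on arrival equals the back-azimuth from the destination plus 180°.
Back-azimuth from P₂ (25.7°, -158.4°) to P₁ (-70.7°, -122.9°), with Δλ' = λ₁ − λ₂ = 35.4°: atan2( sin Δλ' cos φ₁ , cos φ₂ sin φ₁ − sin φ₂ cos φ₁ cos Δλ' ) = 168.8°.
Final bearing = (168.8° + 180°) mod 360° = 348.8°.

final bearing 348.8°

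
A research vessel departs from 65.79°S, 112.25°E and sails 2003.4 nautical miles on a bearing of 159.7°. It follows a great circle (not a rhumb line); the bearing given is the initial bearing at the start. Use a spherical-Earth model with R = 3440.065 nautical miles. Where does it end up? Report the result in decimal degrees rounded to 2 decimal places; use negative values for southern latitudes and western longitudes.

latitude -76.72°, longitude -123.90°

The arc subtends δ = 2003.4/3440.065 = 0.582373 rad at the centre.
Start latitude φ₁ = -1.148252 rad; initial bearing θ = 2.787291 rad.
sin φ₂ = sin φ₁ cos δ + cos φ₁ sin δ cos θ = (-0.912049)(0.835160) + (0.410082)(0.550007)(-0.937889) = -0.973246
φ₂ = asin(-0.973246) = -1.338958 rad = -76.72°.
Then Δλ = atan2(0.078251, -0.052487) = 2.161626 rad, from sin θ sin δ cos φ₁ over cos δ − sin φ₁ sin φ₂.
λ₂ = 112.25° + 123.85° = 236.10°, normalized to (−180°, 180°] → -123.90°.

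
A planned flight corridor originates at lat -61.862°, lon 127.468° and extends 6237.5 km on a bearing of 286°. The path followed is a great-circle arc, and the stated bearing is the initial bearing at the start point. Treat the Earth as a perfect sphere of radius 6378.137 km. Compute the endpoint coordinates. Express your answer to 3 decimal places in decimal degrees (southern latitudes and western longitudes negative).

latitude -22.636°, longitude 67.726°

Central angle δ = d/R = 0.977950 rad.
Start latitude φ₁ = -1.079696 rad; initial bearing θ = 4.991642 rad.
sin φ₂ = sin φ₁ cos δ + cos φ₁ sin δ cos θ = (-0.881814)(0.558724) + (0.471597)(0.829354)(0.275637) = -0.384883
φ₂ = asin(-0.384883) = -0.395081 rad = -22.636°.
Δλ = atan2( sin θ sin δ cos φ₁ , cos δ − sin φ₁ sin φ₂ ) = atan2(-0.375969, 0.219328) = -1.042696 rad = -59.742°.
λ₂ = 127.468° + -59.742° = 67.726°.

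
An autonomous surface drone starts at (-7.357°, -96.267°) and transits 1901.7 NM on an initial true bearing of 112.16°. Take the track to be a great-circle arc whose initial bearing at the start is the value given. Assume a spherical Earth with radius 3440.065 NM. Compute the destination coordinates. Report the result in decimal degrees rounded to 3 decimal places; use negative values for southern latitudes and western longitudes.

latitude -17.783°, longitude -65.557°

δ = 1901.7/3440.065 = 0.552809 rad (31.6736°).
With φ₁ = -7.357° = -0.128404 rad and θ = 112.16° = 1.957561 rad:
sin φ₂ = sin φ₁ cos δ + cos φ₁ sin δ cos θ = (-0.128051)(0.851053) + (0.991768)(0.525080)(-0.377194) = -0.305405
φ₂ = asin(-0.305405) = -0.310364 rad = -17.783°.
For the longitude increment, Δλ = atan2( sin θ sin δ cos φ₁, cos δ − sin φ₁ sin φ₂ ) = atan2(0.482291, 0.811945) = 30.710°.
λ₂ = λ₁ + Δλ = -65.557°.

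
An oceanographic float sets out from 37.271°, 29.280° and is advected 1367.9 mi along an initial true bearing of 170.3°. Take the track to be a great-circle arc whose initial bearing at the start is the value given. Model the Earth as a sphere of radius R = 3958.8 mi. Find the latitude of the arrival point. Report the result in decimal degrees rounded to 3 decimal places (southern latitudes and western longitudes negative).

Central angle δ = d/R = 0.345534 rad.
Start latitude φ₁ = 0.650502 rad; initial bearing θ = 2.972296 rad.
Applying the spherical law of cosines for sides, sin φ₂ = sin φ₁ cos δ + cos φ₁ sin δ cos θ = 0.304116, so φ₂ = 17.705°.
For the longitude increment, Δλ = atan2( sin θ sin δ cos φ₁, cos δ − sin φ₁ sin φ₂ ) = atan2(0.045413, 0.756727) = 3.434°.
λ₂ = 29.280° + 3.434° = 32.714°.

latitude 17.705°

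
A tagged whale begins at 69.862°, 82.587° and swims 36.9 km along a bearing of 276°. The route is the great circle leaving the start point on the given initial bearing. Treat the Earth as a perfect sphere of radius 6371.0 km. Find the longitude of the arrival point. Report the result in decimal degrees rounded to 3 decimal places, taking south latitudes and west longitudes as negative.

The arc subtends δ = 36.9/6371 = 0.005792 rad at the centre.
Start latitude φ₁ = 1.219322 rad; initial bearing θ = 4.817109 rad.
Destination latitude: φ₂ = arcsin( sin φ₁ cos δ + cos φ₁ sin δ cos θ ) = arcsin(0.939059) = 69.894°.
For the longitude increment, Δλ = atan2( sin θ sin δ cos φ₁, cos δ − sin φ₁ sin φ₂ ) = atan2(-0.001983, 0.118333) = -0.960°.
λ₂ = 82.587° + -0.960° = 81.627°.

longitude 81.627°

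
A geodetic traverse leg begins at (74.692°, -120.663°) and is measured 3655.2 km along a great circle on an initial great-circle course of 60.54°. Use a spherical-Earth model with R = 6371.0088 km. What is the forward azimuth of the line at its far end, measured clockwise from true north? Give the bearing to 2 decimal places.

δ = 3655.2/6371.0088 = 0.573724 rad (32.8720°).
Start latitude φ₁ = 1.303621 rad; initial bearing θ = 1.056622 rad.
sin φ₂ = sin φ₁ cos δ + cos φ₁ sin δ cos θ = (0.964521)(0.839886) + (0.264008)(0.542763)(0.491816) = 0.880561
φ₂ = asin(0.880561) = 1.077045 rad = 61.710°.
Δλ = atan2( sin θ sin δ cos φ₁ , cos δ − sin φ₁ sin φ₂ ) = atan2(0.124766, -0.009434) = 1.646264 rad = 94.324°.
λ₂ = -120.663° + 94.324° = -26.339°.
The forward bearing on arrival equals the back-azimuth from the destination plus 180°.
Back-azimuth from P₂ (61.71°, -26.34°) to P₁ (74.69°, -120.66°), with Δλ' = λ₁ − λ₂ = -94.32°: atan2( sin Δλ' cos φ₁ , cos φ₂ sin φ₁ − sin φ₂ cos φ₁ cos Δλ' ) = 330.99°.
Final bearing = (330.99° + 180°) mod 360° = 150.99°.

final bearing 150.99°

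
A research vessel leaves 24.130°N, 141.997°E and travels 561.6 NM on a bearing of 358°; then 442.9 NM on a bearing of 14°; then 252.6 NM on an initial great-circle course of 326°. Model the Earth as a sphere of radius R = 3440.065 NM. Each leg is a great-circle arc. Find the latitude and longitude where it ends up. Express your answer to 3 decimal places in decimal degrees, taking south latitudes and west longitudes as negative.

Apply the spherical direct solution leg by leg, carrying full precision between legs.
Leg 1: from (24.130°, 141.997°), δ = 561.6/3440.065 = 0.163253 rad, θ = 358° → φ = 33.477°, λ = 141.607°.
Leg 2: from (33.477°, 141.607°), δ = 442.9/3440.065 = 0.128748 rad, θ = 14° → φ = 40.614°, λ = 143.952°.
Leg 3: from (40.614°, 143.952°), δ = 252.6/3440.065 = 0.073429 rad, θ = 326° → φ = 44.057°, λ = 140.680°.

latitude 44.057°, longitude 140.680°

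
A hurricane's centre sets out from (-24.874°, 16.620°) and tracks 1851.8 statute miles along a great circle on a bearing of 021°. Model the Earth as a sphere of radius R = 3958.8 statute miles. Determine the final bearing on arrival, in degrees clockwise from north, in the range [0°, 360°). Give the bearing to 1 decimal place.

final bearing 19.0°

Angular distance δ = d/R = 1851.8 / 3958.8 = 0.467768 rad.
Start latitude φ₁ = -0.434133 rad; initial bearing θ = 0.366519 rad.
Applying the spherical law of cosines for sides, sin φ₂ = sin φ₁ cos δ + cos φ₁ sin δ cos θ = 0.006458, so φ₂ = 0.370°.
Δλ = atan2( sin θ sin δ cos φ₁ , cos δ − sin φ₁ sin φ₂ ) = atan2(0.146597, 0.895293) = 0.162301 rad = 9.299°.
λ₂ = λ₁ + Δλ = 25.919°.
The forward bearing on arrival equals the back-azimuth from the destination plus 180°.
Back-azimuth from P₂ (0.4°, 25.9°) to P₁ (-24.9°, 16.6°), with Δλ' = λ₁ − λ₂ = -9.3°: atan2( sin Δλ' cos φ₁ , cos φ₂ sin φ₁ − sin φ₂ cos φ₁ cos Δλ' ) = 199.0°.
Final bearing = (199.0° + 180°) mod 360° = 19.0°.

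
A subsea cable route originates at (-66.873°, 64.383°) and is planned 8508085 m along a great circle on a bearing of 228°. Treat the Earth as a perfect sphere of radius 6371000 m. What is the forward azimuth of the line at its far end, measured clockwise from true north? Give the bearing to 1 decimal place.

final bearing 340.7°

The arc subtends δ = 8508085/6371000 = 1.335439 rad at the centre.
Start latitude φ₁ = -1.167154 rad; initial bearing θ = 3.979351 rad.
Applying the spherical law of cosines for sides, sin φ₂ = sin φ₁ cos δ + cos φ₁ sin δ cos θ = -0.470019, so φ₂ = -28.036°.
Δλ = atan2( sin θ sin δ cos φ₁ , cos δ − sin φ₁ sin φ₂ ) = atan2(-0.283838, -0.199057) = -2.182397 rad = -125.042°.
Hence λ₂ = 64.383° + -125.042° = -60.659°.
The forward bearing on arrival equals the back-azimuth from the destination plus 180°.
Back-azimuth from P₂ (-28.0°, -60.7°) to P₁ (-66.9°, 64.4°), with Δλ' = λ₁ − λ₂ = 125.0°: atan2( sin Δλ' cos φ₁ , cos φ₂ sin φ₁ − sin φ₂ cos φ₁ cos Δλ' ) = 160.7°.
Final bearing = (160.7° + 180°) mod 360° = 340.7°.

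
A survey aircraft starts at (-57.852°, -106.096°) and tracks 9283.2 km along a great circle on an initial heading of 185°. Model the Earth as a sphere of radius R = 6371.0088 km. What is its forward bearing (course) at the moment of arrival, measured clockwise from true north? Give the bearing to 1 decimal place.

final bearing 356.6°

Angular distance δ = d/R = 9283.2 / 6371.0088 = 1.457100 rad.
Converting: φ₁ = -1.009708 rad, θ = 3.228859 rad.
Applying the spherical law of cosines for sides, sin φ₂ = sin φ₁ cos δ + cos φ₁ sin δ cos θ = -0.622717, so φ₂ = -38.515°.
Then Δλ = atan2(-0.046077, -0.413789) = -3.030696 rad, from sin θ sin δ cos φ₁ over cos δ − sin φ₁ sin φ₂.
λ₂ = -106.096° + -173.646° = -279.742°, normalized to (−180°, 180°] → 80.258°.
The forward bearing on arrival equals the back-azimuth from the destination plus 180°.
Back-azimuth from P₂ (-38.5°, 80.3°) to P₁ (-57.9°, -106.1°), with Δλ' = λ₁ − λ₂ = -186.4°: atan2( sin Δλ' cos φ₁ , cos φ₂ sin φ₁ − sin φ₂ cos φ₁ cos Δλ' ) = 176.6°.
Final bearing = (176.6° + 180°) mod 360° = 356.6°.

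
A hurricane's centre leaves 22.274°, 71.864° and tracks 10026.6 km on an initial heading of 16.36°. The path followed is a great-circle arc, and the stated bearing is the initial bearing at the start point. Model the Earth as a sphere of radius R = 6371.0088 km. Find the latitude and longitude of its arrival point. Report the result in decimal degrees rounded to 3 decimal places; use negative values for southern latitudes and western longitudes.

latitude 62.471°, longitude -145.683°

Angular distance δ = d/R = 10026.6 / 6371.0088 = 1.573785 rad.
Start latitude φ₁ = 0.388755 rad; initial bearing θ = 0.285536 rad.
Destination latitude: φ₂ = arcsin( sin φ₁ cos δ + cos φ₁ sin δ cos θ ) = arcsin(0.886777) = 62.471°.
Then Δλ = atan2(0.260653, -0.339110) = 2.486269 rad, from sin θ sin δ cos φ₁ over cos δ − sin φ₁ sin φ₂.
λ₂ = 71.864° + 142.453° = 214.317°, normalized to (−180°, 180°] → -145.683°.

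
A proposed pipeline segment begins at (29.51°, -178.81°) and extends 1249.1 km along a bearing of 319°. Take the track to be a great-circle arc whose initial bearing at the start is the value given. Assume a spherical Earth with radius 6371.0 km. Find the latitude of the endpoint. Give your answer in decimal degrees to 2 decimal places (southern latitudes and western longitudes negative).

The arc subtends δ = 1249.1/6371 = 0.196060 rad at the centre.
With φ₁ = 29.51° = 0.515047 rad and θ = 319° = 5.567600 rad:
Applying the spherical law of cosines for sides, sin φ₂ = sin φ₁ cos δ + cos φ₁ sin δ cos θ = 0.611088, so φ₂ = 37.67°.
Δλ = atan2( sin θ sin δ cos φ₁ , cos δ − sin φ₁ sin φ₂ ) = atan2(-0.111225, 0.679835) = -0.162168 rad = -9.29°.
λ₂ = -178.81° + -9.29° = -188.10°, normalized to (−180°, 180°] → 171.90°.

latitude 37.67°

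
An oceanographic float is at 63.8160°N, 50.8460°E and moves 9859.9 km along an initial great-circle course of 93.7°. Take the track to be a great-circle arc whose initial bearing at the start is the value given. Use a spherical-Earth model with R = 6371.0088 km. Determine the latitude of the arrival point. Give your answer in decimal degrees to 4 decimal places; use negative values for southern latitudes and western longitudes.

Central angle δ = d/R = 1.547620 rad.
With φ₁ = 63.8160° = 1.113799 rad and θ = 93.7° = 1.635374 rad:
Destination latitude: φ₂ = arcsin( sin φ₁ cos δ + cos φ₁ sin δ cos θ ) = arcsin(-0.007671) = -0.4395°.
Then Δλ = atan2(0.440217, 0.030058) = 1.502621 rad, from sin θ sin δ cos φ₁ over cos δ − sin φ₁ sin φ₂.
λ₂ = 50.8460° + 86.0939° = 136.9399°.

latitude -0.4395°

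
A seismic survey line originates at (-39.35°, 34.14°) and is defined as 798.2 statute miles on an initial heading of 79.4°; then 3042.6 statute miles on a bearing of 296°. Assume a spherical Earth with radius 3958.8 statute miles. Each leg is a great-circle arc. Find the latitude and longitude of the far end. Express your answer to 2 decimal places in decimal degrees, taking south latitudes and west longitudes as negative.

Apply the spherical direct solution leg by leg, carrying full precision between legs.
Leg 1: from (-39.35°, 34.14°), δ = 798.2/3958.8 = 0.201627 rad, θ = 79.4° → φ = -36.35°, λ = 48.29°.
Leg 2: from (-36.35°, 48.29°), δ = 3042.6/3958.8 = 0.768566 rad, θ = 296° → φ = -10.41°, λ = 8.85°.

latitude -10.41°, longitude 8.85°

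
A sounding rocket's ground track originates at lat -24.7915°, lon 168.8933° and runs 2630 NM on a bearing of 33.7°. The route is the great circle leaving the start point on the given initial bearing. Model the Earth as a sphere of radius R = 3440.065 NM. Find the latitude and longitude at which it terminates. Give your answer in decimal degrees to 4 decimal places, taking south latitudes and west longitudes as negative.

latitude 12.7191°, longitude -167.9206°

Angular distance δ = d/R = 2630 / 3440.065 = 0.764520 rad.
Converting: φ₁ = -0.432693 rad, θ = 0.588176 rad.
Applying the spherical law of cosines for sides, sin φ₂ = sin φ₁ cos δ + cos φ₁ sin δ cos θ = 0.220171, so φ₂ = 12.7191°.
Δλ = atan2( sin θ sin δ cos φ₁ , cos δ − sin φ₁ sin φ₂ ) = atan2(0.348663, 0.814036) = 0.404675 rad = 23.1861°.
λ₂ = 168.8933° + 23.1861° = 192.0794°, normalized to (−180°, 180°] → -167.9206°.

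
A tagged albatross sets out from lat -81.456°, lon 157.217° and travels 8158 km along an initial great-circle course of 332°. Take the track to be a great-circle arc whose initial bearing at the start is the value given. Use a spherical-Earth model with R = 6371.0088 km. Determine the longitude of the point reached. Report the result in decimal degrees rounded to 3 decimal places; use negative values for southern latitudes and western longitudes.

Central angle δ = d/R = 1.280488 rad.
Start latitude φ₁ = -1.421675 rad; initial bearing θ = 5.794493 rad.
sin φ₂ = sin φ₁ cos δ + cos φ₁ sin δ cos θ = (-0.988902)(0.286248) + (0.148569)(0.958156)(0.882948) = -0.157382
φ₂ = asin(-0.157382) = -0.158039 rad = -9.055°.
Then Δλ = atan2(-0.066830, 0.130613) = -0.472938 rad, from sin θ sin δ cos φ₁ over cos δ − sin φ₁ sin φ₂.
λ₂ = 157.217° + -27.097° = 130.120°.

longitude 130.120°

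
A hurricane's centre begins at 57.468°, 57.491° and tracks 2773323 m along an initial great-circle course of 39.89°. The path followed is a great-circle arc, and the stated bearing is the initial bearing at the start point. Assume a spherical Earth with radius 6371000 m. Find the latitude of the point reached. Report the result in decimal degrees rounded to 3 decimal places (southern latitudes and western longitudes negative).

Angular distance δ = d/R = 2773323 / 6371000 = 0.435304 rad.
Start latitude φ₁ = 1.003006 rad; initial bearing θ = 0.696212 rad.
Applying the spherical law of cosines for sides, sin φ₂ = sin φ₁ cos δ + cos φ₁ sin δ cos θ = 0.938462, so φ₂ = 69.795°.
For the longitude increment, Δλ = atan2( sin θ sin δ cos φ₁, cos δ − sin φ₁ sin φ₂ ) = atan2(0.145431, 0.115533) = 51.536°.
λ₂ = λ₁ + Δλ = 109.027°.

latitude 69.795°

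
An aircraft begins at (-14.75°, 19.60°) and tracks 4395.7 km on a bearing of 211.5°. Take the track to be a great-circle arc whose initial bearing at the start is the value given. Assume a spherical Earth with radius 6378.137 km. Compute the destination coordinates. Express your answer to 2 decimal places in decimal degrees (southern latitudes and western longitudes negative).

latitude -46.12°, longitude -9.04°

Central angle δ = d/R = 0.689182 rad.
Start latitude φ₁ = -0.257436 rad; initial bearing θ = 3.691371 rad.
Destination latitude: φ₂ = arcsin( sin φ₁ cos δ + cos φ₁ sin δ cos θ ) = arcsin(-0.720825) = -46.12°.
For the longitude increment, Δλ = atan2( sin θ sin δ cos φ₁, cos δ − sin φ₁ sin φ₂ ) = atan2(-0.321311, 0.588243) = -28.64°.
λ₂ = 19.60° + -28.64° = -9.04°.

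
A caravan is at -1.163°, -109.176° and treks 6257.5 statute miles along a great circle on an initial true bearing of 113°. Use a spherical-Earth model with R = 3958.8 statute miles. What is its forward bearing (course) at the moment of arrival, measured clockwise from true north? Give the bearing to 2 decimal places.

Central angle δ = d/R = 1.580656 rad.
Start latitude φ₁ = -0.020298 rad; initial bearing θ = 1.972222 rad.
Destination latitude: φ₂ = arcsin( sin φ₁ cos δ + cos φ₁ sin δ cos θ ) = arcsin(-0.390432) = -22.981°.
Δλ = atan2( sin θ sin δ cos φ₁ , cos δ − sin φ₁ sin φ₂ ) = atan2(0.920270, -0.017784) = 1.590118 rad = 91.107°.
λ₂ = -109.176° + 91.107° = -18.069°.
The forward bearing on arrival equals the back-azimuth from the destination plus 180°.
Back-azimuth from P₂ (-22.98°, -18.07°) to P₁ (-1.16°, -109.18°), with Δλ' = λ₁ − λ₂ = -91.11°: atan2( sin Δλ' cos φ₁ , cos φ₂ sin φ₁ − sin φ₂ cos φ₁ cos Δλ' ) = 268.50°.
Final bearing = (268.50° + 180°) mod 360° = 88.50°.

final bearing 88.50°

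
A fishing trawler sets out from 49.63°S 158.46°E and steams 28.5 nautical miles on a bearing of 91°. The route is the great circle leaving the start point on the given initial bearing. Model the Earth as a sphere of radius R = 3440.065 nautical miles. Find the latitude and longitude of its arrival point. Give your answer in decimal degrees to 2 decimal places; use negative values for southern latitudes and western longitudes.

latitude -49.64°, longitude 159.19°

Central angle δ = d/R = 0.008285 rad.
Converting: φ₁ = -0.866207 rad, θ = 1.588250 rad.
sin φ₂ = sin φ₁ cos δ + cos φ₁ sin δ cos θ = (-0.761878)(0.999966) + (0.647721)(0.008285)(-0.017452) = -0.761945
φ₂ = asin(-0.761945) = -0.866311 rad = -49.64°.
For the longitude increment, Δλ = atan2( sin θ sin δ cos φ₁, cos δ − sin φ₁ sin φ₂ ) = atan2(0.005365, 0.419457) = 0.73°.
Hence λ₂ = 158.46° + 0.73° = 159.19°.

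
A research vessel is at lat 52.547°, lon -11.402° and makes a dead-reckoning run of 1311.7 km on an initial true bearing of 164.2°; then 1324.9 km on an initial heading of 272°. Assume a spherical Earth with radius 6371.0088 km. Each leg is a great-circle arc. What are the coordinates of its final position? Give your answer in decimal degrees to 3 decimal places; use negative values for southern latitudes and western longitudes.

latitude 40.446°, longitude -22.897°

Apply the spherical direct solution leg by leg, carrying full precision between legs.
Leg 1: from (52.547°, -11.402°), δ = 1311.7/6371.0088 = 0.205886 rad, θ = 164.2° → φ = 41.107°, λ = -7.165°.
Leg 2: from (41.107°, -7.165°), δ = 1324.9/6371.0088 = 0.207958 rad, θ = 272° → φ = 40.446°, λ = -22.897°.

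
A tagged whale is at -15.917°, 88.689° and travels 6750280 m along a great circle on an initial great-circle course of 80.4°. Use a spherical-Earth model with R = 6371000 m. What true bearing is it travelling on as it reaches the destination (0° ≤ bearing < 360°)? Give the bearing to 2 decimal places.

final bearing 71.48°

The arc subtends δ = 6750280/6371000 = 1.059532 rad at the centre.
With φ₁ = -15.917° = -0.277804 rad and θ = 80.4° = 1.403245 rad:
sin φ₂ = sin φ₁ cos δ + cos φ₁ sin δ cos θ = (-0.274245)(0.489280) + (0.961660)(0.872127)(0.166769) = 0.005685
φ₂ = asin(0.005685) = 0.005685 rad = 0.326°.
Δλ = atan2( sin θ sin δ cos φ₁ , cos δ − sin φ₁ sin φ₂ ) = atan2(0.826944, 0.490839) = 1.035127 rad = 59.308°.
λ₂ = 88.689° + 59.308° = 147.997°.
The forward bearing on arrival equals the back-azimuth from the destination plus 180°.
Back-azimuth from P₂ (0.33°, 148.00°) to P₁ (-15.92°, 88.69°), with Δλ' = λ₁ − λ₂ = -59.31°: atan2( sin Δλ' cos φ₁ , cos φ₂ sin φ₁ − sin φ₂ cos φ₁ cos Δλ' ) = 251.48°.
Final bearing = (251.48° + 180°) mod 360° = 71.48°.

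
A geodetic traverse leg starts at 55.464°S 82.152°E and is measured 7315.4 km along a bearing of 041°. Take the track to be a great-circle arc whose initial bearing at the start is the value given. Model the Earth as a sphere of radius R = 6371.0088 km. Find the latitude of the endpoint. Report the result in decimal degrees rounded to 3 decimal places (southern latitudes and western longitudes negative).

Central angle δ = d/R = 1.148233 rad.
Start latitude φ₁ = -0.968029 rad; initial bearing θ = 0.715585 rad.
Applying the spherical law of cosines for sides, sin φ₂ = sin φ₁ cos δ + cos φ₁ sin δ cos θ = 0.052400, so φ₂ = 3.004°.
For the longitude increment, Δλ = atan2( sin θ sin δ cos φ₁, cos δ − sin φ₁ sin φ₂ ) = atan2(0.339220, 0.453266) = 36.811°.
Hence λ₂ = 82.152° + 36.811° = 118.963°.

latitude 3.004°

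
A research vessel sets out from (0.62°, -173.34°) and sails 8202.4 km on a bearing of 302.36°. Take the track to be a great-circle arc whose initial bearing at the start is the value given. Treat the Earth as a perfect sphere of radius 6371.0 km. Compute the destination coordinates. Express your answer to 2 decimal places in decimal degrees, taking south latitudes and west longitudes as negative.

Angular distance δ = d/R = 8202.4 / 6371 = 1.287459 rad.
Start latitude φ₁ = 0.010821 rad; initial bearing θ = 5.277178 rad.
sin φ₂ = sin φ₁ cos δ + cos φ₁ sin δ cos θ = (0.010821)(0.279562) + (0.999941)(0.960128)(0.535237) = 0.516891
φ₂ = asin(0.516891) = 0.543215 rad = 31.12°.
Δλ = atan2( sin θ sin δ cos φ₁ , cos δ − sin φ₁ sin φ₂ ) = atan2(-0.810974, 0.273968) = -1.245007 rad = -71.33°.
λ₂ = -173.34° + -71.33° = -244.67°, normalized to (−180°, 180°] → 115.33°.

latitude 31.12°, longitude 115.33°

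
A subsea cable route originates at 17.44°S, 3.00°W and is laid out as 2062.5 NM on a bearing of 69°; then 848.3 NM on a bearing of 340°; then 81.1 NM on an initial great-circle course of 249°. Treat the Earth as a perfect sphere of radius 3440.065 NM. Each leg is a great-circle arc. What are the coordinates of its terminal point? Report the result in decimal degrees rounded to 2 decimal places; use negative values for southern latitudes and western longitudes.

Apply the spherical direct solution leg by leg, carrying full precision between legs.
Leg 1: from (-17.44°, -3.00°), δ = 2062.5/3440.065 = 0.599553 rad, θ = 69° → φ = -3.12°, λ = 28.84°.
Leg 2: from (-3.12°, 28.84°), δ = 848.3/3440.065 = 0.246594 rad, θ = 340° → φ = 10.15°, λ = 23.98°.
Leg 3: from (10.15°, 23.98°), δ = 81.1/3440.065 = 0.023575 rad, θ = 249° → φ = 9.66°, λ = 22.70°.

latitude 9.66°, longitude 22.70°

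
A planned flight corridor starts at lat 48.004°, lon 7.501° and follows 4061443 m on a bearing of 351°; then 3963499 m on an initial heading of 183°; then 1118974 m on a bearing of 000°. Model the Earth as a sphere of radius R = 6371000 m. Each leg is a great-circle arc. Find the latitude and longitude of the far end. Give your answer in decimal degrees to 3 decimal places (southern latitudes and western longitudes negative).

Apply the spherical direct solution leg by leg, carrying full precision between legs.
Leg 1: from (48.004°, 7.501°), δ = 4061443/6371000 = 0.637489 rad, θ = 351° → φ = 82.114°, λ = -35.233°.
Leg 2: from (82.114°, -35.233°), δ = 3963499/6371000 = 0.622116 rad, θ = 183° → φ = 46.478°, λ = -37.771°.
Leg 3: from (46.478°, -37.771°), δ = 1118974/6371000 = 0.175636 rad, θ = 0° → φ = 56.541°, λ = -37.771°.

latitude 56.541°, longitude -37.771°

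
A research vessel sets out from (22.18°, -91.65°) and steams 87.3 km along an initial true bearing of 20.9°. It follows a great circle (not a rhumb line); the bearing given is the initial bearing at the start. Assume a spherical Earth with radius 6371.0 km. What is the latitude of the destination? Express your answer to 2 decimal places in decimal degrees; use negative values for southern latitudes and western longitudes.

The arc subtends δ = 87.3/6371 = 0.013703 rad at the centre.
Converting: φ₁ = 0.387114 rad, θ = 0.364774 rad.
sin φ₂ = sin φ₁ cos δ + cos φ₁ sin δ cos θ = (0.377518)(0.999906) + (0.926002)(0.013702)(0.934204) = 0.389336
φ₂ = asin(0.389336) = 0.399910 rad = 22.91°.
Δλ = atan2( sin θ sin δ cos φ₁ , cos δ − sin φ₁ sin φ₂ ) = atan2(0.004526, 0.852925) = 0.005307 rad = 0.30°.
λ₂ = -91.65° + 0.30° = -91.35°.

latitude 22.91°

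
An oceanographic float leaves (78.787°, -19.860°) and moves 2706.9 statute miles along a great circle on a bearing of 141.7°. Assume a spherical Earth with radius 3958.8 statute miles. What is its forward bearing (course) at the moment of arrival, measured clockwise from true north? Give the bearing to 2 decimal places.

final bearing 170.72°

Central angle δ = d/R = 0.683768 rad.
With φ₁ = 78.787° = 1.375093 rad and θ = 141.7° = 2.473132 rad:
sin φ₂ = sin φ₁ cos δ + cos φ₁ sin δ cos θ = (0.980911)(0.775198) + (0.194457)(0.631718)(-0.784776) = 0.663997
φ₂ = asin(0.663997) = 0.726151 rad = 41.605°.
For the longitude increment, Δλ = atan2( sin θ sin δ cos φ₁, cos δ − sin φ₁ sin φ₂ ) = atan2(0.076135, 0.123876) = 31.575°.
λ₂ = -19.860° + 31.575° = 11.715°.
The forward bearing on arrival equals the back-azimuth from the destination plus 180°.
Back-azimuth from P₂ (41.61°, 11.72°) to P₁ (78.79°, -19.86°), with Δλ' = λ₁ − λ₂ = -31.58°: atan2( sin Δλ' cos φ₁ , cos φ₂ sin φ₁ − sin φ₂ cos φ₁ cos Δλ' ) = 350.72°.
Final bearing = (350.72° + 180°) mod 360° = 170.72°.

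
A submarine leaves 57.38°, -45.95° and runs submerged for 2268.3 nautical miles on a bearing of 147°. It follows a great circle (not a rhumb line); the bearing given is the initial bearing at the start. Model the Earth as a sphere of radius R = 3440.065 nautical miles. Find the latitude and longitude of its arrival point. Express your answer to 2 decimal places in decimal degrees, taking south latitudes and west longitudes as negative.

δ = 2268.3/3440.065 = 0.659377 rad (37.7795°).
Converting: φ₁ = 1.001470 rad, θ = 2.565634 rad.
Destination latitude: φ₂ = arcsin( sin φ₁ cos δ + cos φ₁ sin δ cos θ ) = arcsin(0.388738) = 22.88°.
For the longitude increment, Δλ = atan2( sin θ sin δ cos φ₁, cos δ − sin φ₁ sin φ₂ ) = atan2(0.179864, 0.462954) = 21.23°.
Hence λ₂ = -45.95° + 21.23° = -24.72°.

latitude 22.88°, longitude -24.72°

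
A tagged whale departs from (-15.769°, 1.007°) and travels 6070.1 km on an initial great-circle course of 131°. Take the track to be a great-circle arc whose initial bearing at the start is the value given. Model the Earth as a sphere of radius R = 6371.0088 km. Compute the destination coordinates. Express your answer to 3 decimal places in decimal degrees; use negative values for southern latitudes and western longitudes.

latitude -42.225°, longitude 57.173°

Central angle δ = d/R = 0.952769 rad.
Converting: φ₁ = -0.275221 rad, θ = 2.286381 rad.
sin φ₂ = sin φ₁ cos δ + cos φ₁ sin δ cos θ = (-0.271760)(0.579428) + (0.962365)(0.815023)(-0.656059) = -0.672045
φ₂ = asin(-0.672045) = -0.736967 rad = -42.225°.
Δλ = atan2( sin θ sin δ cos φ₁ , cos δ − sin φ₁ sin φ₂ ) = atan2(0.591956, 0.396794) = 0.980276 rad = 56.166°.
Hence λ₂ = 1.007° + 56.166° = 57.173°.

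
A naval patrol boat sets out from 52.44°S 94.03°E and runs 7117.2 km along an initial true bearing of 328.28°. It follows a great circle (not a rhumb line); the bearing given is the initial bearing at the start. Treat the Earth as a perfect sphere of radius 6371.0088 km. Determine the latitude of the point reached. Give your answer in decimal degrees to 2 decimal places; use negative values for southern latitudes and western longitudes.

latitude 6.81°

δ = 7117.2/6371.0088 = 1.117123 rad (64.0064°).
With φ₁ = -52.44° = -0.915251 rad and θ = 328.28° = 5.729567 rad:
sin φ₂ = sin φ₁ cos δ + cos φ₁ sin δ cos θ = (-0.792715)(0.438270) + (0.609592)(0.898843)(0.850628) = 0.118659
φ₂ = asin(0.118659) = 0.118939 rad = 6.81°.
Then Δλ = atan2(-0.288083, 0.532333) = -0.496039 rad, from sin θ sin δ cos φ₁ over cos δ − sin φ₁ sin φ₂.
λ₂ = λ₁ + Δλ = 65.61°.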